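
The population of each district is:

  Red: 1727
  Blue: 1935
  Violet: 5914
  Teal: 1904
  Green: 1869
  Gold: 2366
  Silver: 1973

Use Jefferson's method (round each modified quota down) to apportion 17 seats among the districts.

Red: 1, Blue: 2, Violet: 6, Teal: 2, Green: 2, Gold: 2, Silver: 2

Standard divisor 17688/17 ≈ 1040.471; standard quotas: Red 1.660, Blue 1.860, Violet 5.684, Teal 1.830, Green 1.796, Gold 2.274, Silver 1.896.
Rounding down gives 1, 1, 5, 1, 1, 2, 1 = 12 seats, so the divisor must be adjusted.
With modified divisor 900: modified quotas Red 1.919, Blue 2.150, Violet 6.571, Teal 2.116, Green 2.077, Gold 2.629, Silver 2.192.
Rounding down: Red 1, Blue 2, Violet 6, Teal 2, Green 2, Gold 2, Silver 2 (total 17).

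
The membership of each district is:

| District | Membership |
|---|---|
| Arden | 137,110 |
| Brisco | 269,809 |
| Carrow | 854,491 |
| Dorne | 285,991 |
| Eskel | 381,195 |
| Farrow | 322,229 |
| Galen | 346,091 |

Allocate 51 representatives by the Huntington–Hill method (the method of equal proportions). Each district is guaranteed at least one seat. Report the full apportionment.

With divisor 51375: modified quotas Arden 2.669, Brisco 5.252, Carrow 16.632, Dorne 5.567, Eskel 7.420, Farrow 6.272, Galen 6.737.
Geometric-mean thresholds: Arden √(2·3)=2.449, Brisco √(5·6)=5.477, Carrow √(16·17)=16.492, Dorne √(5·6)=5.477, Eskel √(7·8)=7.483, Farrow √(6·7)=6.481, Galen √(6·7)=6.481.
Each quota rounded against its threshold gives Arden 3, Brisco 5, Carrow 17, Dorne 6, Eskel 7, Farrow 6, Galen 7 (total 51).

Arden: 3; Brisco: 5; Carrow: 17; Dorne: 6; Eskel: 7; Farrow: 6; Galen: 7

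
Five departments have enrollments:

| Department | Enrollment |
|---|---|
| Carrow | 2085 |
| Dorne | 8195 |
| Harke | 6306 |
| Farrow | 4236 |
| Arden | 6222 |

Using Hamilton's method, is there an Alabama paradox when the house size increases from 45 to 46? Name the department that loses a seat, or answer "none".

At 45 seats: Carrow 3, Dorne 14, Harke 11, Farrow 7, Arden 10.
At 46 seats: Carrow 3, Dorne 14, Harke 11, Farrow 7, Arden 11.
No department's allocation decreased.

none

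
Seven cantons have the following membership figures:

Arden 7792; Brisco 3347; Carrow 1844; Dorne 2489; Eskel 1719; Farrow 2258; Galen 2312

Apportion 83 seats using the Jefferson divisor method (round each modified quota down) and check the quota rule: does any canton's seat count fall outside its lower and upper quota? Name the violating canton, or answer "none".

Arden

Standard quotas: Arden 29.720, Brisco 12.766, Carrow 7.033, Dorne 9.493, Eskel 6.557, Farrow 8.612, Galen 8.818.
Jefferson allocation: Arden 31, Brisco 13, Carrow 7, Dorne 9, Eskel 6, Farrow 8, Galen 9.
Arden has quota 29.720 (lower 29, upper 30) but receives 31 — outside the quota interval.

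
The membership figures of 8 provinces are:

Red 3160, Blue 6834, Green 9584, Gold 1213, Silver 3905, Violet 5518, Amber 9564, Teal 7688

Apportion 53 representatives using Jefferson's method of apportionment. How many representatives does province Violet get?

Standard divisor 47466/53 ≈ 895.585; standard quotas: Red 3.528, Blue 7.631, Green 10.701, Gold 1.354, Silver 4.360, Violet 6.161, Amber 10.679, Teal 8.584.
Rounding down gives 3, 7, 10, 1, 4, 6, 10, 8 = 49 seats, so the divisor must be adjusted.
With modified divisor 830: modified quotas Red 3.807, Blue 8.234, Green 11.547, Gold 1.461, Silver 4.705, Violet 6.648, Amber 11.523, Teal 9.263.
Rounding down: Red 3, Blue 8, Green 11, Gold 1, Silver 4, Violet 6, Amber 11, Teal 9 (total 53).
Violet receives 6.

6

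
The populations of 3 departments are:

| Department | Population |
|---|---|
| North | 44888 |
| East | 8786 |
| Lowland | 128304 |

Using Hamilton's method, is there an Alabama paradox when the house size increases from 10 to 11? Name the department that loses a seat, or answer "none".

East

At 10 seats: North 2, East 1, Lowland 7.
At 11 seats: North 3, East 0, Lowland 8.
East drops from 1 to 0.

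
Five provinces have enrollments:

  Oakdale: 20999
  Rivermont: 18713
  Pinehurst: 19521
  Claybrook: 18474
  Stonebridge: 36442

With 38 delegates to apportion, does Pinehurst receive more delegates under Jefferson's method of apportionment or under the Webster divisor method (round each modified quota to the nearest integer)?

Jefferson: Oakdale 7, Rivermont 6, Pinehurst 6, Claybrook 6, Stonebridge 13.
Webster: Oakdale 7, Rivermont 6, Pinehurst 7, Claybrook 6, Stonebridge 12.
Pinehurst gets 6 under Jefferson and 7 under Webster.

Webster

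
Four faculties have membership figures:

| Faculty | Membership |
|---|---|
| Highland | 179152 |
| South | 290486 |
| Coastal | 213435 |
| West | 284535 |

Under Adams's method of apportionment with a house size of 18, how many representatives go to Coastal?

4

Standard divisor 967608/18 ≈ 53756; standard quotas: Highland 3.333, South 5.404, Coastal 3.970, West 5.293.
Rounding up gives 4, 6, 4, 6 = 20 seats, so the divisor must be adjusted.
With modified divisor 58900: modified quotas Highland 3.042, South 4.932, Coastal 3.624, West 4.831.
Rounding up: Highland 4, South 5, Coastal 4, West 5 (total 18).
Coastal receives 4.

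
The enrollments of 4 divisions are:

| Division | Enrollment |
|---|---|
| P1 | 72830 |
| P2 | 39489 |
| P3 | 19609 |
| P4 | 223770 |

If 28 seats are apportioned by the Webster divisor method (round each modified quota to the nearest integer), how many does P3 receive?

Standard divisor 355698/28 ≈ 12703.5; standard quotas: P1 5.733, P2 3.109, P3 1.544, P4 17.615.
Rounding to the nearest integer gives 6, 3, 2, 18 = 29 seats, so the divisor must be adjusted.
With modified divisor 12900: modified quotas P1 5.646, P2 3.061, P3 1.520, P4 17.347.
Rounding to the nearest integer: P1 6, P2 3, P3 2, P4 17 (total 28).
P3 receives 2.

2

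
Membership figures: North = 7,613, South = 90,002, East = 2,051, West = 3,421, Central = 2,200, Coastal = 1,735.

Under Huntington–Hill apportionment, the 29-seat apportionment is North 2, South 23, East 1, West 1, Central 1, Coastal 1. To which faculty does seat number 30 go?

South

Priority for the next seat is population ÷ (√(s·(s+1))).
Priorities: North 3107.994, South 3830.740, East 1450.276, West 2419.012, Central 1555.635, Coastal 1226.830.
Highest priority: South.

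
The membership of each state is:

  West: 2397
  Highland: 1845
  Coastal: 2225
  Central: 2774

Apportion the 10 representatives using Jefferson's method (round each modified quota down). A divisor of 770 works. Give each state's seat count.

With modified divisor 770: modified quotas West 3.113, Highland 2.396, Coastal 2.890, Central 3.603.
Rounding down: West 3, Highland 2, Coastal 2, Central 3 (total 10).

West=3, Highland=2, Coastal=2, Central=3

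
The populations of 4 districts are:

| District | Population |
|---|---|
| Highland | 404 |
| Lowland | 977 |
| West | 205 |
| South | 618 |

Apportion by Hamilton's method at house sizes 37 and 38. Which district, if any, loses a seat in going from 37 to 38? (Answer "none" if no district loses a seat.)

West

At 37 seats: Highland 7, Lowland 16, West 4, South 10.
At 38 seats: Highland 7, Lowland 17, West 3, South 11.
West drops from 4 to 3.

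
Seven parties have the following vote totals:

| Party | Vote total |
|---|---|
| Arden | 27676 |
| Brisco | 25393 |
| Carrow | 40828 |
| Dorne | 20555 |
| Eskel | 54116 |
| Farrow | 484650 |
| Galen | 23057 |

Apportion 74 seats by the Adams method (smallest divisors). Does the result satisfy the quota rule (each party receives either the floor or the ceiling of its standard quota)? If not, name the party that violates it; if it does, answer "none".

Farrow

Standard quotas: Arden 3.028, Brisco 2.779, Carrow 4.468, Dorne 2.249, Eskel 5.922, Farrow 53.032, Galen 2.523.
Adams allocation: Arden 3, Brisco 3, Carrow 5, Dorne 3, Eskel 6, Farrow 51, Galen 3.
Farrow has quota 53.032 (lower 53, upper 54) but receives 51 — outside the quota interval.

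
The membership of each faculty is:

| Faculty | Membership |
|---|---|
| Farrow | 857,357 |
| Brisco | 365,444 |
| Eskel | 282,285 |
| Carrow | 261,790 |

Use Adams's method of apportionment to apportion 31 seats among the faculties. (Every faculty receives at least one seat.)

Standard divisor 1766876/31 ≈ 56996; standard quotas: Farrow 15.042, Brisco 6.412, Eskel 4.953, Carrow 4.593.
Rounding up gives 16, 7, 5, 5 = 33 seats, so the divisor must be adjusted.
With modified divisor 61140.1: modified quotas Farrow 14.023, Brisco 5.977, Eskel 4.617, Carrow 4.282.
Rounding up: Farrow 15, Brisco 6, Eskel 5, Carrow 5 (total 31).

Farrow 15; Brisco 6; Eskel 5; Carrow 5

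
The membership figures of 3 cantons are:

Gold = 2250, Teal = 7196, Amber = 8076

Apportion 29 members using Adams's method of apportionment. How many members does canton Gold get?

Standard divisor 17522/29 ≈ 604.207; standard quotas: Gold 3.724, Teal 11.910, Amber 13.366.
Rounding up gives 4, 12, 14 = 30 seats, so the divisor must be adjusted.
With modified divisor 640: modified quotas Gold 3.516, Teal 11.244, Amber 12.619.
Rounding up: Gold 4, Teal 12, Amber 13 (total 29).
Gold receives 4.

4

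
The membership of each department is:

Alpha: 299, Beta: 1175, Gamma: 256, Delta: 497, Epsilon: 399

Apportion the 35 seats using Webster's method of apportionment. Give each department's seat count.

Alpha: 4; Beta: 16; Gamma: 3; Delta: 7; Epsilon: 5

Standard divisor 2626/35 ≈ 75.029; standard quotas: Alpha 3.985, Beta 15.661, Gamma 3.412, Delta 6.624, Epsilon 5.318.
Rounding to the nearest integer gives Alpha 4, Beta 16, Gamma 3, Delta 7, Epsilon 5 — total 35, matching the house size, so no adjustment is needed.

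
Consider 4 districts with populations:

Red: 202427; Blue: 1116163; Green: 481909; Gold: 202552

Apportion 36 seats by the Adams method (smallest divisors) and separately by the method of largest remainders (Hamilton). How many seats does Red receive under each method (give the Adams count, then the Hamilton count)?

4 and 3

Adams: Red 4, Blue 19, Green 9, Gold 4.
Hamilton: Red 3, Blue 20, Green 9, Gold 4.
Red gets 4 under Adams and 3 under Hamilton.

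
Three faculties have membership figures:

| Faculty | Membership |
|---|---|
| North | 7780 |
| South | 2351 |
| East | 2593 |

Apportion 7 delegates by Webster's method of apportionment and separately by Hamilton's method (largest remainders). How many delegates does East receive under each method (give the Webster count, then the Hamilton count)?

1 and 2

Webster: North 5, South 1, East 1.
Hamilton: North 4, South 1, East 2.
East gets 1 under Webster and 2 under Hamilton.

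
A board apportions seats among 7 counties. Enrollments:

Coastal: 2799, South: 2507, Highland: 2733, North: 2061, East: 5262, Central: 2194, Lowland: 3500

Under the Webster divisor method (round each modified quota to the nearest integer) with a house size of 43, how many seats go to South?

Standard divisor 21056/43 ≈ 489.674; standard quotas: Coastal 5.716, South 5.120, Highland 5.581, North 4.209, East 10.746, Central 4.481, Lowland 7.148.
Rounding to the nearest integer gives Coastal 6, South 5, Highland 6, North 4, East 11, Central 4, Lowland 7 — total 43, matching the house size, so no adjustment is needed.
South receives 5.

5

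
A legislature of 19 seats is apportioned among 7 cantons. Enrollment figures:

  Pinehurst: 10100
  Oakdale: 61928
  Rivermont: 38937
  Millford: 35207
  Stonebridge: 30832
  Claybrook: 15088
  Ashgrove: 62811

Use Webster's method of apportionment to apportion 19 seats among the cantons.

Standard divisor 254903/19 ≈ 13415.947; standard quotas: Pinehurst 0.753, Oakdale 4.616, Rivermont 2.902, Millford 2.624, Stonebridge 2.298, Claybrook 1.125, Ashgrove 4.682.
Rounding to the nearest integer gives 1, 5, 3, 3, 2, 1, 5 = 20 seats, so the divisor must be adjusted.
With modified divisor 13860: modified quotas Pinehurst 0.729, Oakdale 4.468, Rivermont 2.809, Millford 2.540, Stonebridge 2.225, Claybrook 1.089, Ashgrove 4.532.
Rounding to the nearest integer: Pinehurst 1, Oakdale 4, Rivermont 3, Millford 3, Stonebridge 2, Claybrook 1, Ashgrove 5 (total 19).

Pinehurst 1; Oakdale 4; Rivermont 3; Millford 3; Stonebridge 2; Claybrook 1; Ashgrove 5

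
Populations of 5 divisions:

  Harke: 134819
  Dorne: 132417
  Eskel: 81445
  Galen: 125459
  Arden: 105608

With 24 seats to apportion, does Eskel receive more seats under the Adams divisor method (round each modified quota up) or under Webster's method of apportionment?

Adams

Adams: Harke 6, Dorne 5, Eskel 4, Galen 5, Arden 4.
Webster: Harke 6, Dorne 6, Eskel 3, Galen 5, Arden 4.
Eskel gets 4 under Adams and 3 under Webster.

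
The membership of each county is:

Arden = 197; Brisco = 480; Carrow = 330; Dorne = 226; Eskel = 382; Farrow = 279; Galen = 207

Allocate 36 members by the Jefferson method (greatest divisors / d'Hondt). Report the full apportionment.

Arden: 3; Brisco: 8; Carrow: 6; Dorne: 4; Eskel: 7; Farrow: 5; Galen: 3

Standard divisor 2101/36 ≈ 58.361; standard quotas: Arden 3.376, Brisco 8.225, Carrow 5.654, Dorne 3.872, Eskel 6.545, Farrow 4.781, Galen 3.547.
Rounding down gives 3, 8, 5, 3, 6, 4, 3 = 32 seats, so the divisor must be adjusted.
With modified divisor 54: modified quotas Arden 3.648, Brisco 8.889, Carrow 6.111, Dorne 4.185, Eskel 7.074, Farrow 5.167, Galen 3.833.
Rounding down: Arden 3, Brisco 8, Carrow 6, Dorne 4, Eskel 7, Farrow 5, Galen 3 (total 36).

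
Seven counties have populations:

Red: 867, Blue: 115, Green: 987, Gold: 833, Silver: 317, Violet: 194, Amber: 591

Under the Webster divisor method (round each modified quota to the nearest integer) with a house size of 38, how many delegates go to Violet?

Standard divisor 3904/38 ≈ 102.737; standard quotas: Red 8.439, Blue 1.119, Green 9.607, Gold 8.108, Silver 3.086, Violet 1.888, Amber 5.753.
Rounding to the nearest integer gives Red 8, Blue 1, Green 10, Gold 8, Silver 3, Violet 2, Amber 6 — total 38, matching the house size, so no adjustment is needed.
Violet receives 2.

2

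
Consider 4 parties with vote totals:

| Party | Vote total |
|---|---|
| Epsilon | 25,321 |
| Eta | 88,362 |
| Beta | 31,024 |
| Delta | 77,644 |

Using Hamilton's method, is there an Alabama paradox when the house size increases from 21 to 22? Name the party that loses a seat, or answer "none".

Epsilon

At 21 seats: Epsilon 3, Eta 8, Beta 3, Delta 7.
At 22 seats: Epsilon 2, Eta 9, Beta 3, Delta 8.
Epsilon drops from 3 to 2.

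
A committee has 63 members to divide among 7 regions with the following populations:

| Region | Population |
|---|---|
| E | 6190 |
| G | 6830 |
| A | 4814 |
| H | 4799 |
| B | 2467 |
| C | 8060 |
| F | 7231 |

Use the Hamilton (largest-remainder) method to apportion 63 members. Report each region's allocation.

Total 40391; standard divisor 40391/63 ≈ 641.127.
Standard quotas: E 9.6549, G 10.6531, A 7.5087, H 7.4853, B 3.8479, C 12.5716, F 11.2786.
Lower quotas: E 9, G 10, A 7, H 7, B 3, C 12, F 11 (sum 59, leaving 4 seats).
Remainders in descending order: B 0.8479, E 0.6549, G 0.6531, C 0.5716, A 0.5087, H 0.4853, F 0.2786.
Largest remainders: B, E, G, C receive the extra seats.

E 10, G 11, A 7, H 7, B 4, C 13, F 11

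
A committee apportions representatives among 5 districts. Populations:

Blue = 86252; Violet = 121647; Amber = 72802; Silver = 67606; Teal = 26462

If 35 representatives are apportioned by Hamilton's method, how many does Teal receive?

3

Total 374769; standard divisor 374769/35 ≈ 10707.686.
Standard quotas: Blue 8.0551, Violet 11.3607, Amber 6.7990, Silver 6.3138, Teal 2.4713.
Lower quotas: Blue 8, Violet 11, Amber 6, Silver 6, Teal 2 (sum 33, leaving 2 seats).
Remainders in descending order: Amber 0.7990, Teal 0.4713, Violet 0.3607, Silver 0.3138, Blue 0.0551.
Largest remainders: Amber, Teal receive the extra seats.
Teal receives 3.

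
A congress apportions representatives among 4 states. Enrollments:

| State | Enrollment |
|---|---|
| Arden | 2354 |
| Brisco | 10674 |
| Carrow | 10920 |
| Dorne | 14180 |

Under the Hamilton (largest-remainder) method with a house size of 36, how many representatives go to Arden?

2

Total 38128; standard divisor 38128/36 ≈ 1059.111.
Standard quotas: Arden 2.2226, Brisco 10.0783, Carrow 10.3105, Dorne 13.3886.
Lower quotas: Arden 2, Brisco 10, Carrow 10, Dorne 13 (sum 35, leaving 1 seat).
Remainders in descending order: Dorne 0.3886, Carrow 0.3105, Arden 0.2226, Brisco 0.0783.
Largest remainder: Dorne receives the extra seat.
Arden receives 2.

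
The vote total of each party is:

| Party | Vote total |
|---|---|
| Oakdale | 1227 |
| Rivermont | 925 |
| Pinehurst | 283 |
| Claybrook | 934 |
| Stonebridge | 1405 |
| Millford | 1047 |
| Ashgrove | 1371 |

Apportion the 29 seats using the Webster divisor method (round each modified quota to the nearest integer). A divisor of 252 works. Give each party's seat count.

Oakdale: 5; Rivermont: 4; Pinehurst: 1; Claybrook: 4; Stonebridge: 6; Millford: 4; Ashgrove: 5

With modified divisor 252: modified quotas Oakdale 4.869, Rivermont 3.671, Pinehurst 1.123, Claybrook 3.706, Stonebridge 5.575, Millford 4.155, Ashgrove 5.440.
Rounding to the nearest integer: Oakdale 5, Rivermont 4, Pinehurst 1, Claybrook 4, Stonebridge 6, Millford 4, Ashgrove 5 (total 29).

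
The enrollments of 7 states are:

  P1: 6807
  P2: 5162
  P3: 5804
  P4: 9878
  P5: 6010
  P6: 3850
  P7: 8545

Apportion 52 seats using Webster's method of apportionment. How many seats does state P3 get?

6

Standard divisor 46056/52 ≈ 885.692; standard quotas: P1 7.686, P2 5.828, P3 6.553, P4 11.153, P5 6.786, P6 4.347, P7 9.648.
Rounding to the nearest integer gives 8, 6, 7, 11, 7, 4, 10 = 53 seats, so the divisor must be adjusted.
With modified divisor 896: modified quotas P1 7.597, P2 5.761, P3 6.478, P4 11.025, P5 6.708, P6 4.297, P7 9.537.
Rounding to the nearest integer: P1 8, P2 6, P3 6, P4 11, P5 7, P6 4, P7 10 (total 52).
P3 receives 6.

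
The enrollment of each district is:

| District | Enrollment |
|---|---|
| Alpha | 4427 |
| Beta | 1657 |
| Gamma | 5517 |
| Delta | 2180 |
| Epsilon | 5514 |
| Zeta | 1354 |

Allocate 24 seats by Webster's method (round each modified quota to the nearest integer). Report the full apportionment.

Standard divisor 20649/24 ≈ 860.375; standard quotas: Alpha 5.145, Beta 1.926, Gamma 6.412, Delta 2.534, Epsilon 6.409, Zeta 1.574.
Rounding to the nearest integer gives Alpha 5, Beta 2, Gamma 6, Delta 3, Epsilon 6, Zeta 2 — total 24, matching the house size, so no adjustment is needed.

Alpha 5, Beta 2, Gamma 6, Delta 3, Epsilon 6, Zeta 2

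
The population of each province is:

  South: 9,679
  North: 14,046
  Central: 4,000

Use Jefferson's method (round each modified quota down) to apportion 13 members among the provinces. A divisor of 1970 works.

With modified divisor 1970: modified quotas South 4.913, North 7.130, Central 2.030.
Rounding down: South 4, North 7, Central 2 (total 13).

South 4, North 7, Central 2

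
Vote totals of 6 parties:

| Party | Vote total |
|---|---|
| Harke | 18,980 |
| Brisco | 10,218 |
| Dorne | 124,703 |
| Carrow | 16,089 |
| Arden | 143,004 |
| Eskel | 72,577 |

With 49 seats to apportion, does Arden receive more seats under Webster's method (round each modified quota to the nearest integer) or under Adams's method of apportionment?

Webster: Harke 2, Brisco 1, Dorne 16, Carrow 2, Arden 19, Eskel 9.
Adams: Harke 3, Brisco 2, Dorne 15, Carrow 2, Arden 18, Eskel 9.
Arden gets 19 under Webster and 18 under Adams.

Webster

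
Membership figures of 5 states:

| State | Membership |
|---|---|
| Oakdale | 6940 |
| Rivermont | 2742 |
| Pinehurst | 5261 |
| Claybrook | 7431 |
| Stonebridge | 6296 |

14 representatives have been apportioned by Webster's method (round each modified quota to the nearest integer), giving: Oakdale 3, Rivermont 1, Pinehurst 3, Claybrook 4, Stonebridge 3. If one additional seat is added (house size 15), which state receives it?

Oakdale

Priority for the next seat is population ÷ (current seats + 0.5).
Priorities: Oakdale 1982.857, Rivermont 1828.000, Pinehurst 1503.143, Claybrook 1651.333, Stonebridge 1798.857.
Highest priority: Oakdale.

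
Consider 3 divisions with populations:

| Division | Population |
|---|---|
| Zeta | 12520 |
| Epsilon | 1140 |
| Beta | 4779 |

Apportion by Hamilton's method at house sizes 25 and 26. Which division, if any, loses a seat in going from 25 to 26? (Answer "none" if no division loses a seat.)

Epsilon

At 25 seats: Zeta 17, Epsilon 2, Beta 6.
At 26 seats: Zeta 18, Epsilon 1, Beta 7.
Epsilon drops from 2 to 1.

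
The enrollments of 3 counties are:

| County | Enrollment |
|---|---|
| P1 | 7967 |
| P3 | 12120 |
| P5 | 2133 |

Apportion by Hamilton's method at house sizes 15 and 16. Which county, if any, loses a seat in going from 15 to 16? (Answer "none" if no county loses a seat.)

At 15 seats: P1 5, P3 8, P5 2.
At 16 seats: P1 6, P3 9, P5 1.
P5 drops from 2 to 1.

P5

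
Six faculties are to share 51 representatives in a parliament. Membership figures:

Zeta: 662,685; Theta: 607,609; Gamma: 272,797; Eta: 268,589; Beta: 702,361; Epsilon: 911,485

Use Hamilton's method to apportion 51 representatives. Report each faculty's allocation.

Zeta 10; Theta 9; Gamma 4; Eta 4; Beta 10; Epsilon 14

Total 3425526; standard divisor 3425526/51 ≈ 67167.176.
Standard quotas: Zeta 9.8662, Theta 9.0462, Gamma 4.0615, Eta 3.9988, Beta 10.4569, Epsilon 13.5704.
Lower quotas: Zeta 9, Theta 9, Gamma 4, Eta 3, Beta 10, Epsilon 13 (sum 48, leaving 3 seats).
Remainders in descending order: Eta 0.9988, Zeta 0.8662, Epsilon 0.5704, Beta 0.4569, Gamma 0.0615, Theta 0.0462.
Largest remainders: Eta, Zeta, Epsilon receive the extra seats.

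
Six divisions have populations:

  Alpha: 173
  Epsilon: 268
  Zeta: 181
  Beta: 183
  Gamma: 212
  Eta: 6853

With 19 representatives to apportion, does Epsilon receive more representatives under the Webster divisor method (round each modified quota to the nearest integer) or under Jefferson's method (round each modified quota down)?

Webster: Alpha 0, Epsilon 1, Zeta 0, Beta 0, Gamma 1, Eta 17.
Jefferson: Alpha 0, Epsilon 0, Zeta 0, Beta 0, Gamma 0, Eta 19.
Epsilon gets 1 under Webster and 0 under Jefferson.

Webster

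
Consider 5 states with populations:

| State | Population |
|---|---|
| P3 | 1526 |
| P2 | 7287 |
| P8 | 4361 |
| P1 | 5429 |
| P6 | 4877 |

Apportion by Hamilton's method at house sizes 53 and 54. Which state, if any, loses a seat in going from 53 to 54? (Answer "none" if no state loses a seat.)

none

At 53 seats: P3 3, P2 17, P8 10, P1 12, P6 11.
At 54 seats: P3 4, P2 17, P8 10, P1 12, P6 11.
No state's allocation decreased.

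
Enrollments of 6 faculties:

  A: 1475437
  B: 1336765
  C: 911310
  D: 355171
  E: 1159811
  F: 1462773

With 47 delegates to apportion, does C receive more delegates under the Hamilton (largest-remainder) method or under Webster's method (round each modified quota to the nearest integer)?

Hamilton

Hamilton: A 10, B 9, C 7, D 3, E 8, F 10.
Webster: A 10, B 10, C 6, D 3, E 8, F 10.
C gets 7 under Hamilton and 6 under Webster.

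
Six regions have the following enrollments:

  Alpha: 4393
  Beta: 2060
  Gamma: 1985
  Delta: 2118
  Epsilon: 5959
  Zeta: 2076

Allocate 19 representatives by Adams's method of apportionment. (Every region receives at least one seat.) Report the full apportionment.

Alpha=5, Beta=2, Gamma=2, Delta=2, Epsilon=6, Zeta=2

Standard divisor 18591/19 ≈ 978.474; standard quotas: Alpha 4.490, Beta 2.105, Gamma 2.029, Delta 2.165, Epsilon 6.090, Zeta 2.122.
Rounding up gives 5, 3, 3, 3, 7, 3 = 24 seats, so the divisor must be adjusted.
With modified divisor 1080: modified quotas Alpha 4.068, Beta 1.907, Gamma 1.838, Delta 1.961, Epsilon 5.518, Zeta 1.922.
Rounding up: Alpha 5, Beta 2, Gamma 2, Delta 2, Epsilon 6, Zeta 2 (total 19).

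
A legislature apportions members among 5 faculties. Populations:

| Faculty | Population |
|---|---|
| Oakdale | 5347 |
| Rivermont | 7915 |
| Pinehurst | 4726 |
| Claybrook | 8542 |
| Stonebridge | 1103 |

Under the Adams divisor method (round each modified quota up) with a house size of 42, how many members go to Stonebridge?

2

Standard divisor 27633/42 ≈ 657.929; standard quotas: Oakdale 8.127, Rivermont 12.030, Pinehurst 7.183, Claybrook 12.983, Stonebridge 1.676.
Rounding up gives 9, 13, 8, 13, 2 = 45 seats, so the divisor must be adjusted.
With modified divisor 700: modified quotas Oakdale 7.639, Rivermont 11.307, Pinehurst 6.751, Claybrook 12.203, Stonebridge 1.576.
Rounding up: Oakdale 8, Rivermont 12, Pinehurst 7, Claybrook 13, Stonebridge 2 (total 42).
Stonebridge receives 2.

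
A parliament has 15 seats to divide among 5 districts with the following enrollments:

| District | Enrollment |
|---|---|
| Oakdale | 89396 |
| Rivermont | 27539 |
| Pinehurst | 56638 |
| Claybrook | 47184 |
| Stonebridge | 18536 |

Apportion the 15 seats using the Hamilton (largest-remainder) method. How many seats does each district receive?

Standard divisor: 239293 ÷ 15 ≈ 15952.867.
Standard quotas: Oakdale 5.6038, Rivermont 1.7263, Pinehurst 3.5503, Claybrook 2.9577, Stonebridge 1.1619.
Lower quotas: Oakdale 5, Rivermont 1, Pinehurst 3, Claybrook 2, Stonebridge 1 (sum 12, leaving 3 seats).
Remainders in descending order: Claybrook 0.9577, Rivermont 0.7263, Oakdale 0.6038, Pinehurst 0.5503, Stonebridge 0.1619.
Largest remainders: Claybrook, Rivermont, Oakdale receive the extra seats.

Oakdale: 6, Rivermont: 2, Pinehurst: 3, Claybrook: 3, Stonebridge: 1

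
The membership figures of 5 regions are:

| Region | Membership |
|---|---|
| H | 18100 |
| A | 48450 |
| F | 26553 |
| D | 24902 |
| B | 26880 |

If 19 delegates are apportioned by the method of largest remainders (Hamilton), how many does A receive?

Standard divisor: 144885 ÷ 19 ≈ 7625.526.
Standard quotas: H 2.3736, A 6.3537, F 3.4821, D 3.2656, B 3.5250.
Lower quotas: H 2, A 6, F 3, D 3, B 3 (sum 17, leaving 2 seats).
Remainders in descending order: B 0.5250, F 0.4821, H 0.3736, A 0.3537, D 0.2656.
Largest remainders: B, F receive the extra seats.
A receives 6.

6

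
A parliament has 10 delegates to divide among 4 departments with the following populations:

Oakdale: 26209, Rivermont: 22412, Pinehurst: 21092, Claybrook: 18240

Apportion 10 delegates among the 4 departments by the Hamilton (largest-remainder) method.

Oakdale 3; Rivermont 3; Pinehurst 2; Claybrook 2

Standard divisor: 87953 ÷ 10 ≈ 8795.3.
Standard quotas: Oakdale 2.9799, Rivermont 2.5482, Pinehurst 2.3981, Claybrook 2.0738.
Lower quotas: Oakdale 2, Rivermont 2, Pinehurst 2, Claybrook 2 (sum 8, leaving 2 seats).
Remainders in descending order: Oakdale 0.9799, Rivermont 0.5482, Pinehurst 0.3981, Claybrook 0.0738.
Largest remainders: Oakdale, Rivermont receive the extra seats.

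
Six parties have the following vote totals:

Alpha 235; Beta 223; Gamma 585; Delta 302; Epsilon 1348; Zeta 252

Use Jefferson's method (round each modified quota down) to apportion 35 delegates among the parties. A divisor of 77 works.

Alpha 3, Beta 2, Gamma 7, Delta 3, Epsilon 17, Zeta 3

With modified divisor 77: modified quotas Alpha 3.052, Beta 2.896, Gamma 7.597, Delta 3.922, Epsilon 17.506, Zeta 3.273.
Rounding down: Alpha 3, Beta 2, Gamma 7, Delta 3, Epsilon 17, Zeta 3 (total 35).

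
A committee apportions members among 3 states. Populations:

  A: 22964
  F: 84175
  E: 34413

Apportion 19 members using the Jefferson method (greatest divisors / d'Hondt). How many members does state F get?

12

Standard divisor 141552/19 ≈ 7450.105; standard quotas: A 3.082, F 11.298, E 4.619.
Rounding down gives 3, 11, 4 = 18 seats, so the divisor must be adjusted.
With modified divisor 6950: modified quotas A 3.304, F 12.112, E 4.952.
Rounding down: A 3, F 12, E 4 (total 19).
F receives 12.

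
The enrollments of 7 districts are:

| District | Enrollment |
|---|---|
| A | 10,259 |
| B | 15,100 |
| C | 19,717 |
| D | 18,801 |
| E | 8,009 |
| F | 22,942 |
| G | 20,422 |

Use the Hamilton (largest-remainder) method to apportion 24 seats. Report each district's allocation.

The standard divisor is 115250/24 ≈ 4802.083.
Standard quotas: A 2.1364, B 3.1445, C 4.1059, D 3.9152, E 1.6678, F 4.7775, G 4.2527.
Lower quotas: A 2, B 3, C 4, D 3, E 1, F 4, G 4 (sum 21, leaving 3 seats).
Remainders in descending order: D 0.9152, F 0.7775, E 0.6678, G 0.2527, B 0.1445, A 0.1364, C 0.1059.
The surplus seats go to D, F, E.

A: 2; B: 3; C: 4; D: 4; E: 2; F: 5; G: 4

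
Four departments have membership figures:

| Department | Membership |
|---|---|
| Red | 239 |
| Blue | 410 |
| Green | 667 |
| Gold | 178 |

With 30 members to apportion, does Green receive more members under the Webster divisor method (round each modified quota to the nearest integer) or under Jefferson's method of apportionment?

Webster: Red 5, Blue 8, Green 13, Gold 4.
Jefferson: Red 5, Blue 8, Green 14, Gold 3.
Green gets 13 under Webster and 14 under Jefferson.

Jefferson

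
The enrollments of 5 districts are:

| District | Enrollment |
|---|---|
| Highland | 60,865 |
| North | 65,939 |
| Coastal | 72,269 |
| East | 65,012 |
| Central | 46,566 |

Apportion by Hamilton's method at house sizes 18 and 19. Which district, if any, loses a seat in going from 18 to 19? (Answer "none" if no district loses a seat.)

none

At 18 seats: Highland 3, North 4, Coastal 4, East 4, Central 3.
At 19 seats: Highland 4, North 4, Coastal 4, East 4, Central 3.
No district's allocation decreased.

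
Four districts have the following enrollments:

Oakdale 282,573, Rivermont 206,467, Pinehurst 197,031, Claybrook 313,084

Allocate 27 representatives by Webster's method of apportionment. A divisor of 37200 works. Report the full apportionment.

With modified divisor 37200: modified quotas Oakdale 7.596, Rivermont 5.550, Pinehurst 5.297, Claybrook 8.416.
Rounding to the nearest integer: Oakdale 8, Rivermont 6, Pinehurst 5, Claybrook 8 (total 27).

Oakdale 8; Rivermont 6; Pinehurst 5; Claybrook 8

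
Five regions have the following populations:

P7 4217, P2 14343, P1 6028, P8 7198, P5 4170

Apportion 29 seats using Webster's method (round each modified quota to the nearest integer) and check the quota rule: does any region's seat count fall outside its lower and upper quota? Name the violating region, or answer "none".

Standard quotas: P7 3.401, P2 11.568, P1 4.862, P8 5.805, P5 3.363.
Webster allocation: P7 3, P2 12, P1 5, P8 6, P5 3.
Every allocation lies between the lower and upper quota.

none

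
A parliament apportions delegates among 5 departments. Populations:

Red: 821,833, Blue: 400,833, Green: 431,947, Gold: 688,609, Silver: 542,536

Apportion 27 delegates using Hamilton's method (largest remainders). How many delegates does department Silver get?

Standard divisor: 2885758 ÷ 27 ≈ 106879.926.
Standard quotas: Red 7.6893, Blue 3.7503, Green 4.0414, Gold 6.4428, Silver 5.0761.
Lower quotas: Red 7, Blue 3, Green 4, Gold 6, Silver 5 (sum 25, leaving 2 seats).
Remainders in descending order: Blue 0.7503, Red 0.6893, Gold 0.4428, Silver 0.0761, Green 0.0414.
Largest remainders: Blue, Red receive the extra seats.
Silver receives 5.

5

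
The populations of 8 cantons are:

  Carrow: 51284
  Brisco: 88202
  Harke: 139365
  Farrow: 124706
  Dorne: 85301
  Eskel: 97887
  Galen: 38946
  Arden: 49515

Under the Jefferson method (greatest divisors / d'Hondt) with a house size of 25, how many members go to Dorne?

3

Standard divisor 675206/25 ≈ 27008.24; standard quotas: Carrow 1.899, Brisco 3.266, Harke 5.160, Farrow 4.617, Dorne 3.158, Eskel 3.624, Galen 1.442, Arden 1.833.
Rounding down gives 1, 3, 5, 4, 3, 3, 1, 1 = 21 seats, so the divisor must be adjusted.
With modified divisor 23800: modified quotas Carrow 2.155, Brisco 3.706, Harke 5.856, Farrow 5.240, Dorne 3.584, Eskel 4.113, Galen 1.636, Arden 2.080.
Rounding down: Carrow 2, Brisco 3, Harke 5, Farrow 5, Dorne 3, Eskel 4, Galen 1, Arden 2 (total 25).
Dorne receives 3.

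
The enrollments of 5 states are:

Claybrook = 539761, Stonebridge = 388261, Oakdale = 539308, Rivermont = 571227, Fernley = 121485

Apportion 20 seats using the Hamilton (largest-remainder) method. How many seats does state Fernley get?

1

Standard divisor: 2160042 ÷ 20 ≈ 108002.1.
Standard quotas: Claybrook 4.9977, Stonebridge 3.5949, Oakdale 4.9935, Rivermont 5.2890, Fernley 1.1248.
Lower quotas: Claybrook 4, Stonebridge 3, Oakdale 4, Rivermont 5, Fernley 1 (sum 17, leaving 3 seats).
Remainders in descending order: Claybrook 0.9977, Oakdale 0.9935, Stonebridge 0.5949, Rivermont 0.2890, Fernley 0.1248.
The surplus seats go to Claybrook, Oakdale, Stonebridge.
Fernley receives 1.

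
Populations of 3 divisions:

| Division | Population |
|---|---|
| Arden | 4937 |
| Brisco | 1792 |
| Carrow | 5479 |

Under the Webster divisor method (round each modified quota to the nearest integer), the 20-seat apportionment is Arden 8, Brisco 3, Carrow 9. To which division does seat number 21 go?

Priority for the next seat is population ÷ (current seats + 0.5).
Priorities: Arden 580.824, Brisco 512.000, Carrow 576.737.
Highest priority: Arden.

Arden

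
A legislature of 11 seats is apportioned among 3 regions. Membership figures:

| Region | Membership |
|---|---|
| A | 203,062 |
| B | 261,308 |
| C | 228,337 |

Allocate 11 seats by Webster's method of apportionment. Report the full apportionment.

A: 3, B: 4, C: 4

Standard divisor 692707/11 ≈ 62973.364; standard quotas: A 3.225, B 4.150, C 3.626.
Rounding to the nearest integer gives A 3, B 4, C 4 — total 11, matching the house size, so no adjustment is needed.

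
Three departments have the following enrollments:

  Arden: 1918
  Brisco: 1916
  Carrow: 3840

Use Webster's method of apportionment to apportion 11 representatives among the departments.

Arden=3, Brisco=3, Carrow=5

Standard divisor 7674/11 ≈ 697.636; standard quotas: Arden 2.749, Brisco 2.746, Carrow 5.504.
Rounding to the nearest integer gives 3, 3, 6 = 12 seats, so the divisor must be adjusted.
With modified divisor 730: modified quotas Arden 2.627, Brisco 2.625, Carrow 5.260.
Rounding to the nearest integer: Arden 3, Brisco 3, Carrow 5 (total 11).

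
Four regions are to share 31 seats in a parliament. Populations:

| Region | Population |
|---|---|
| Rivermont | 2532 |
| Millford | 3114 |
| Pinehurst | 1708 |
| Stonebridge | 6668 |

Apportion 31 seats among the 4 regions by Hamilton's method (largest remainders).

Standard divisor: 14022 ÷ 31 ≈ 452.323.
Standard quotas: Rivermont 5.5978, Millford 6.8845, Pinehurst 3.7761, Stonebridge 14.7417.
Lower quotas: Rivermont 5, Millford 6, Pinehurst 3, Stonebridge 14 (sum 28, leaving 3 seats).
Remainders in descending order: Millford 0.8845, Pinehurst 0.7761, Stonebridge 0.7417, Rivermont 0.5978.
Largest remainders: Millford, Pinehurst, Stonebridge receive the extra seats.

Rivermont 5; Millford 7; Pinehurst 4; Stonebridge 15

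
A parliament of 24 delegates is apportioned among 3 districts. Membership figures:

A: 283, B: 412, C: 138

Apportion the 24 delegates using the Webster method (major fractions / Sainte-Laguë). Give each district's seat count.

Standard divisor 833/24 ≈ 34.708; standard quotas: A 8.154, B 11.870, C 3.976.
Rounding to the nearest integer gives A 8, B 12, C 4 — total 24, matching the house size, so no adjustment is needed.

A 8, B 12, C 4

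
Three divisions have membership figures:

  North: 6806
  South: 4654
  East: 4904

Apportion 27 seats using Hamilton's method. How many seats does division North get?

The standard divisor is 16364/27 ≈ 606.074.
Standard quotas: North 11.2297, South 7.6789, East 8.0914.
Lower quotas: North 11, South 7, East 8 (sum 26, leaving 1 seat).
Remainders in descending order: South 0.6789, North 0.2297, East 0.0914.
Largest remainder: South receives the extra seat.
North receives 11.

11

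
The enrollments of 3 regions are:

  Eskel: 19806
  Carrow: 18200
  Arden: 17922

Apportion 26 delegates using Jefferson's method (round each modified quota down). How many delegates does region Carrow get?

9

Standard divisor 55928/26 ≈ 2151.077; standard quotas: Eskel 9.207, Carrow 8.461, Arden 8.332.
Rounding down gives 9, 8, 8 = 25 seats, so the divisor must be adjusted.
With modified divisor 2000: modified quotas Eskel 9.903, Carrow 9.100, Arden 8.961.
Rounding down: Eskel 9, Carrow 9, Arden 8 (total 26).
Carrow receives 9.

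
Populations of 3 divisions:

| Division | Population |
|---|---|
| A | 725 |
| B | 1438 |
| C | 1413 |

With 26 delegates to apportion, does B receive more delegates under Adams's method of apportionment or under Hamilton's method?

Adams: A 6, B 10, C 10.
Hamilton: A 5, B 11, C 10.
B gets 10 under Adams and 11 under Hamilton.

Hamilton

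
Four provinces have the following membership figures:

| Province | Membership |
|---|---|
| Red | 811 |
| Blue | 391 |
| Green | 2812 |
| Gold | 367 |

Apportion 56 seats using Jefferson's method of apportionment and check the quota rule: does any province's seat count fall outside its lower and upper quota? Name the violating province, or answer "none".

Green

Standard quotas: Red 10.367, Blue 4.998, Green 35.944, Gold 4.691.
Jefferson allocation: Red 10, Blue 5, Green 37, Gold 4.
Green has quota 35.944 (lower 35, upper 36) but receives 37 — outside the quota interval.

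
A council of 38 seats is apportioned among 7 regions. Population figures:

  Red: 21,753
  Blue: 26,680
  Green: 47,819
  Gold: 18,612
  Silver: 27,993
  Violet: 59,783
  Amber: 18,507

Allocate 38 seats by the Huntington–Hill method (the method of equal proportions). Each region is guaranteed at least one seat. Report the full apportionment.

With divisor 5833: modified quotas Red 3.729, Blue 4.574, Green 8.198, Gold 3.191, Silver 4.799, Violet 10.249, Amber 3.173.
Geometric-mean thresholds: Red √(3·4)=3.464, Blue √(4·5)=4.472, Green √(8·9)=8.485, Gold √(3·4)=3.464, Silver √(4·5)=4.472, Violet √(10·11)=10.488, Amber √(3·4)=3.464.
Each quota rounded against its threshold gives Red 4, Blue 5, Green 8, Gold 3, Silver 5, Violet 10, Amber 3 (total 38).

Red: 4, Blue: 5, Green: 8, Gold: 3, Silver: 5, Violet: 10, Amber: 3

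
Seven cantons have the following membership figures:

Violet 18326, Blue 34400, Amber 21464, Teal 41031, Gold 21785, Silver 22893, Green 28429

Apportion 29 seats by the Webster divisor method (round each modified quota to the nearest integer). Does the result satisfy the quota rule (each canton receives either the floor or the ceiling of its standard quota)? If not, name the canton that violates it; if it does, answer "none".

Standard quotas: Violet 2.822, Blue 5.297, Amber 3.305, Teal 6.318, Gold 3.355, Silver 3.525, Green 4.378.
Webster allocation: Violet 3, Blue 5, Amber 3, Teal 6, Gold 3, Silver 4, Green 5.
Every allocation lies between the lower and upper quota.

none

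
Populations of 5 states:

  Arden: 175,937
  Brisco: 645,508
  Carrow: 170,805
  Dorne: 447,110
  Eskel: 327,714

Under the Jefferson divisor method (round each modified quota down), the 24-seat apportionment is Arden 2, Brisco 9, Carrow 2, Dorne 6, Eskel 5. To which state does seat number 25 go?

Priority for the next seat is population ÷ (current seats + 1).
Priorities: Arden 58645.667, Brisco 64550.800, Carrow 56935.000, Dorne 63872.857, Eskel 54619.000.
Highest priority: Brisco.

Brisco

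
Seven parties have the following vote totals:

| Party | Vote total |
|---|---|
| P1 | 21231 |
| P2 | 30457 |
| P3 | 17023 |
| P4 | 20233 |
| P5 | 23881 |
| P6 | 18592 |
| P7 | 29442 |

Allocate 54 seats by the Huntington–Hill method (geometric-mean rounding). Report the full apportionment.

P1=7, P2=10, P3=6, P4=7, P5=8, P6=6, P7=10

With divisor 3004: modified quotas P1 7.068, P2 10.139, P3 5.667, P4 6.735, P5 7.950, P6 6.189, P7 9.801.
Geometric-mean thresholds: P1 √(7·8)=7.483, P2 √(10·11)=10.488, P3 √(5·6)=5.477, P4 √(6·7)=6.481, P5 √(7·8)=7.483, P6 √(6·7)=6.481, P7 √(9·10)=9.487.
Each quota rounded against its threshold gives P1 7, P2 10, P3 6, P4 7, P5 8, P6 6, P7 10 (total 54).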